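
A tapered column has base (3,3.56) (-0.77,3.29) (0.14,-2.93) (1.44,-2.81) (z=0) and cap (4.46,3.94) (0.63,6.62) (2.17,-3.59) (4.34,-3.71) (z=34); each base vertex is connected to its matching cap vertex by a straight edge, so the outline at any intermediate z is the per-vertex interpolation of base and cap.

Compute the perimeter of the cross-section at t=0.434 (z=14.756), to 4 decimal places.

Perimeter at t=0.434: 20.6334

Cross-section at t=0.434: each vertex is (1-t)·p0[i] + t·p1[i].
  v1: (1-0.434)·(3,3.56) + 0.434·(4.46,3.94) = (3.6336,3.7249)
  v2: (1-0.434)·(-0.77,3.29) + 0.434·(0.63,6.62) = (-0.1624,4.7352)
  v3: (1-0.434)·(0.14,-2.93) + 0.434·(2.17,-3.59) = (1.0210,-3.2164)
  v4: (1-0.434)·(1.44,-2.81) + 0.434·(4.34,-3.71) = (2.6986,-3.2006)
Perimeter = Σ |v_{i+1} − v_i|:
  edge 1→2: √(-3.7960² + 1.0103²) = 3.9282 (running 3.9282)
  edge 2→3: √(1.1834² + -7.9517²) = 8.0392 (running 11.9674)
  edge 3→4: √(1.6776² + 0.0158²) = 1.6777 (running 13.6451)
  edge 4→1: √(0.9350² + 6.9255²) = 6.9884 (running 20.6334)
Perimeter = 20.6334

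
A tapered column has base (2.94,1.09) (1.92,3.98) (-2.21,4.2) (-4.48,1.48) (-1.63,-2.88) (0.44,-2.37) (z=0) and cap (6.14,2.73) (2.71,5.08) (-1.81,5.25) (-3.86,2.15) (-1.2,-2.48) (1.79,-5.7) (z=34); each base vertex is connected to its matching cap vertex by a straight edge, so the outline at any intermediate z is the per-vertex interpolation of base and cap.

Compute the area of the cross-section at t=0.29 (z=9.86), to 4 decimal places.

Cross-section at t=0.29: each vertex is (1-t)·p0[i] + t·p1[i].
  v1: (1-0.29)·(2.94,1.09) + 0.29·(6.14,2.73) = (3.8680,1.5656)
  v2: (1-0.29)·(1.92,3.98) + 0.29·(2.71,5.08) = (2.1491,4.2990)
  v3: (1-0.29)·(-2.21,4.2) + 0.29·(-1.81,5.25) = (-2.0940,4.5045)
  v4: (1-0.29)·(-4.48,1.48) + 0.29·(-3.86,2.15) = (-4.3002,1.6743)
  v5: (1-0.29)·(-1.63,-2.88) + 0.29·(-1.2,-2.48) = (-1.5053,-2.7640)
  v6: (1-0.29)·(0.44,-2.37) + 0.29·(1.79,-5.7) = (0.8315,-3.3357)
Shoelace sum Σ(x_i·y_{i+1} − x_{i+1}·y_i):
  i=1: 3.8680·4.2990 − 2.1491·1.5656 = +13.2639 (running +13.2639)
  i=2: 2.1491·4.5045 − -2.0940·4.2990 = +18.6827 (running +31.9466)
  i=3: -2.0940·1.6743 − -4.3002·4.5045 = +15.8643 (running +47.8109)
  i=4: -4.3002·-2.7640 − -1.5053·1.6743 = +14.4061 (running +62.2170)
  i=5: -1.5053·-3.3357 − 0.8315·-2.7640 = +7.3195 (running +69.5365)
  i=6: 0.8315·1.5656 − 3.8680·-3.3357 = +14.2043 (running +83.7408)
Area = |Σ|/2 = |83.7408|/2 = 41.8704

Area at t=0.29: 41.8704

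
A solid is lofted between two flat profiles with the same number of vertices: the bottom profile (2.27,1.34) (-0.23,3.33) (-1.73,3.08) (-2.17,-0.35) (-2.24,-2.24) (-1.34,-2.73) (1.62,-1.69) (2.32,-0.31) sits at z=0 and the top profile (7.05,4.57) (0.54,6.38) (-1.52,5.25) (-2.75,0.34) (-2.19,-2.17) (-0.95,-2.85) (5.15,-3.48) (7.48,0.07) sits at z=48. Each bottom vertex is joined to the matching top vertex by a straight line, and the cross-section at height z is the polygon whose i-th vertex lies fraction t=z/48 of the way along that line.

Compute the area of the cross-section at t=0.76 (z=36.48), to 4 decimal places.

Area at t=0.76: 61.3592

Cross-section at t=0.76: each vertex is (1-t)·p0[i] + t·p1[i].
  v1: (1-0.76)·(2.27,1.34) + 0.76·(7.05,4.57) = (5.9028,3.7948)
  v2: (1-0.76)·(-0.23,3.33) + 0.76·(0.54,6.38) = (0.3552,5.6480)
  v3: (1-0.76)·(-1.73,3.08) + 0.76·(-1.52,5.25) = (-1.5704,4.7292)
  v4: (1-0.76)·(-2.17,-0.35) + 0.76·(-2.75,0.34) = (-2.6108,0.1744)
  v5: (1-0.76)·(-2.24,-2.24) + 0.76·(-2.19,-2.17) = (-2.2020,-2.1868)
  v6: (1-0.76)·(-1.34,-2.73) + 0.76·(-0.95,-2.85) = (-1.0436,-2.8212)
  v7: (1-0.76)·(1.62,-1.69) + 0.76·(5.15,-3.48) = (4.3028,-3.0504)
  v8: (1-0.76)·(2.32,-0.31) + 0.76·(7.48,0.07) = (6.2416,-0.0212)
Shoelace sum Σ(x_i·y_{i+1} − x_{i+1}·y_i):
  i=1: 5.9028·5.6480 − 0.3552·3.7948 = +31.9911 (running +31.9911)
  i=2: 0.3552·4.7292 − -1.5704·5.6480 = +10.5494 (running +42.5405)
  i=3: -1.5704·0.1744 − -2.6108·4.7292 = +12.0731 (running +54.6137)
  i=4: -2.6108·-2.1868 − -2.2020·0.1744 = +6.0933 (running +60.7070)
  i=5: -2.2020·-2.8212 − -1.0436·-2.1868 = +3.9301 (running +64.6371)
  i=6: -1.0436·-3.0504 − 4.3028·-2.8212 = +15.3225 (running +79.9596)
  i=7: 4.3028·-0.0212 − 6.2416·-3.0504 = +18.9482 (running +98.9077)
  i=8: 6.2416·3.7948 − 5.9028·-0.0212 = +23.8108 (running +122.7185)
Area = |Σ|/2 = |122.7185|/2 = 61.3592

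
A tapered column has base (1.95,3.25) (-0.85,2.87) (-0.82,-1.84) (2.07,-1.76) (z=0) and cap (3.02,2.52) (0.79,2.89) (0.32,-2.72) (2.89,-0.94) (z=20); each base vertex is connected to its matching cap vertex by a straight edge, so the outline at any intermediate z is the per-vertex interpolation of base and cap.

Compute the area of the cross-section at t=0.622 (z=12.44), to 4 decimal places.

Area at t=0.622: 11.8792

Cross-section at t=0.622: each vertex is (1-t)·p0[i] + t·p1[i].
  v1: (1-0.622)·(1.95,3.25) + 0.622·(3.02,2.52) = (2.6155,2.7959)
  v2: (1-0.622)·(-0.85,2.87) + 0.622·(0.79,2.89) = (0.1701,2.8824)
  v3: (1-0.622)·(-0.82,-1.84) + 0.622·(0.32,-2.72) = (-0.1109,-2.3874)
  v4: (1-0.622)·(2.07,-1.76) + 0.622·(2.89,-0.94) = (2.5800,-1.2500)
Shoelace sum Σ(x_i·y_{i+1} − x_{i+1}·y_i):
  i=1: 2.6155·2.8824 − 0.1701·2.7959 = +7.0636 (running +7.0636)
  i=2: 0.1701·-2.3874 − -0.1109·2.8824 = -0.0863 (running +6.9773)
  i=3: -0.1109·-1.2500 − 2.5800·-2.3874 = +6.2981 (running +13.2754)
  i=4: 2.5800·2.7959 − 2.6155·-1.2500 = +10.4830 (running +23.7584)
Area = |Σ|/2 = |23.7584|/2 = 11.8792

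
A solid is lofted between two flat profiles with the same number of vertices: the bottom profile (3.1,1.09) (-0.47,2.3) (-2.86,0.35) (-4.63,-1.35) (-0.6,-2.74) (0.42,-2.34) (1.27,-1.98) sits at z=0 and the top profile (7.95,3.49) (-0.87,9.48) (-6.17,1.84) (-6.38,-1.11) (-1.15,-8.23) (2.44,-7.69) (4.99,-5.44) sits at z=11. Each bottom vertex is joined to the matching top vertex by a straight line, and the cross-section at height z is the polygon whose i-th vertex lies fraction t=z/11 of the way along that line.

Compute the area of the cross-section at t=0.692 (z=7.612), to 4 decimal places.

Area at t=0.692: 104.2448

Cross-section at t=0.692: each vertex is (1-t)·p0[i] + t·p1[i].
  v1: (1-0.692)·(3.1,1.09) + 0.692·(7.95,3.49) = (6.4562,2.7508)
  v2: (1-0.692)·(-0.47,2.3) + 0.692·(-0.87,9.48) = (-0.7468,7.2686)
  v3: (1-0.692)·(-2.86,0.35) + 0.692·(-6.17,1.84) = (-5.1505,1.3811)
  v4: (1-0.692)·(-4.63,-1.35) + 0.692·(-6.38,-1.11) = (-5.8410,-1.1839)
  v5: (1-0.692)·(-0.6,-2.74) + 0.692·(-1.15,-8.23) = (-0.9806,-6.5391)
  v6: (1-0.692)·(0.42,-2.34) + 0.692·(2.44,-7.69) = (1.8178,-6.0422)
  v7: (1-0.692)·(1.27,-1.98) + 0.692·(4.99,-5.44) = (3.8442,-4.3743)
Shoelace sum Σ(x_i·y_{i+1} − x_{i+1}·y_i):
  i=1: 6.4562·7.2686 − -0.7468·2.7508 = +48.9816 (running +48.9816)
  i=2: -0.7468·1.3811 − -5.1505·7.2686 = +36.4055 (running +85.3870)
  i=3: -5.1505·-1.1839 − -5.8410·1.3811 = +14.1647 (running +99.5517)
  i=4: -5.8410·-6.5391 − -0.9806·-1.1839 = +37.0338 (running +136.5856)
  i=5: -0.9806·-6.0422 − 1.8178·-6.5391 = +17.8120 (running +154.3975)
  i=6: 1.8178·-4.3743 − 3.8442·-6.0422 = +15.2759 (running +169.6734)
  i=7: 3.8442·2.7508 − 6.4562·-4.3743 = +38.8162 (running +208.4896)
Area = |Σ|/2 = |208.4896|/2 = 104.2448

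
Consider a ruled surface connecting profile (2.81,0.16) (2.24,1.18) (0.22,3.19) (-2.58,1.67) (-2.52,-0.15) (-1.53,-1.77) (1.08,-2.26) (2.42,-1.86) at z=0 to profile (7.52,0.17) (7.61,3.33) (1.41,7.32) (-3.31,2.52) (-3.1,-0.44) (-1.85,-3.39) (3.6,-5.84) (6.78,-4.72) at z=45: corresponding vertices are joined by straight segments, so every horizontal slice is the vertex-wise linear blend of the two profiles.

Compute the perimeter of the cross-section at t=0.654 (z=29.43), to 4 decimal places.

Perimeter at t=0.654: 30.4369

Cross-section at t=0.654: each vertex is (1-t)·p0[i] + t·p1[i].
  v1: (1-0.654)·(2.81,0.16) + 0.654·(7.52,0.17) = (5.8903,0.1665)
  v2: (1-0.654)·(2.24,1.18) + 0.654·(7.61,3.33) = (5.7520,2.5861)
  v3: (1-0.654)·(0.22,3.19) + 0.654·(1.41,7.32) = (0.9983,5.8910)
  v4: (1-0.654)·(-2.58,1.67) + 0.654·(-3.31,2.52) = (-3.0574,2.2259)
  v5: (1-0.654)·(-2.52,-0.15) + 0.654·(-3.1,-0.44) = (-2.8993,-0.3397)
  v6: (1-0.654)·(-1.53,-1.77) + 0.654·(-1.85,-3.39) = (-1.7393,-2.8295)
  v7: (1-0.654)·(1.08,-2.26) + 0.654·(3.6,-5.84) = (2.7281,-4.6013)
  v8: (1-0.654)·(2.42,-1.86) + 0.654·(6.78,-4.72) = (5.2714,-3.7304)
Perimeter = Σ |v_{i+1} − v_i|:
  edge 1→2: √(-0.1384² + 2.4196²) = 2.4235 (running 2.4235)
  edge 2→3: √(-4.7537² + 3.3049²) = 5.7897 (running 8.2132)
  edge 3→4: √(-4.0557² + -3.6651²) = 5.4664 (running 13.6796)
  edge 4→5: √(0.1581² + -2.5656²) = 2.5704 (running 16.2500)
  edge 5→6: √(1.1600² + -2.4898²) = 2.7468 (running 18.9968)
  edge 6→7: √(4.4674² + -1.7718²) = 4.8059 (running 23.8027)
  edge 7→8: √(2.5434² + 0.8709²) = 2.6883 (running 26.4911)
  edge 8→1: √(0.6189² + 3.8970²) = 3.9458 (running 30.4369)
Perimeter = 30.4369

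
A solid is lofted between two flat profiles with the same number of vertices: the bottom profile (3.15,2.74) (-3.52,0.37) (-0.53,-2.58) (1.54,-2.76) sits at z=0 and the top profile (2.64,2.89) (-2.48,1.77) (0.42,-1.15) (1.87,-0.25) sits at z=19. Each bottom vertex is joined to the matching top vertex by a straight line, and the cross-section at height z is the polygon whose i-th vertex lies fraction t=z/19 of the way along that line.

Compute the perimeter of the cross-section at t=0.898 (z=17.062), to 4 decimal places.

Perimeter at t=0.898: 14.7418

Cross-section at t=0.898: each vertex is (1-t)·p0[i] + t·p1[i].
  v1: (1-0.898)·(3.15,2.74) + 0.898·(2.64,2.89) = (2.6920,2.8747)
  v2: (1-0.898)·(-3.52,0.37) + 0.898·(-2.48,1.77) = (-2.5861,1.6272)
  v3: (1-0.898)·(-0.53,-2.58) + 0.898·(0.42,-1.15) = (0.3231,-1.2959)
  v4: (1-0.898)·(1.54,-2.76) + 0.898·(1.87,-0.25) = (1.8363,-0.5060)
Perimeter = Σ |v_{i+1} − v_i|:
  edge 1→2: √(-5.2781² + -1.2475²) = 5.4235 (running 5.4235)
  edge 2→3: √(2.9092² + -2.9231²) = 4.1240 (running 9.5476)
  edge 3→4: √(1.5132² + 0.7898²) = 1.7070 (running 11.2545)
  edge 4→1: √(0.8557² + 3.3807²) = 3.4873 (running 14.7418)
Perimeter = 14.7418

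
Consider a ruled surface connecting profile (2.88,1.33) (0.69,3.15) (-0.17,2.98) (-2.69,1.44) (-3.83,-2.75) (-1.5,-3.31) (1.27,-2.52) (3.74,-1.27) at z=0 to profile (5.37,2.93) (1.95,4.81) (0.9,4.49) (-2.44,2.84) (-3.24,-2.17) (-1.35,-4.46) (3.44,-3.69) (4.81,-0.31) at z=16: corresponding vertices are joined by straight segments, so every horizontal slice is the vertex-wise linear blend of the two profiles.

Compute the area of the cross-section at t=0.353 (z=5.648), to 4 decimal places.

Cross-section at t=0.353: each vertex is (1-t)·p0[i] + t·p1[i].
  v1: (1-0.353)·(2.88,1.33) + 0.353·(5.37,2.93) = (3.7590,1.8948)
  v2: (1-0.353)·(0.69,3.15) + 0.353·(1.95,4.81) = (1.1348,3.7360)
  v3: (1-0.353)·(-0.17,2.98) + 0.353·(0.9,4.49) = (0.2077,3.5130)
  v4: (1-0.353)·(-2.69,1.44) + 0.353·(-2.44,2.84) = (-2.6018,1.9342)
  v5: (1-0.353)·(-3.83,-2.75) + 0.353·(-3.24,-2.17) = (-3.6217,-2.5453)
  v6: (1-0.353)·(-1.5,-3.31) + 0.353·(-1.35,-4.46) = (-1.4470,-3.7160)
  v7: (1-0.353)·(1.27,-2.52) + 0.353·(3.44,-3.69) = (2.0360,-2.9330)
  v8: (1-0.353)·(3.74,-1.27) + 0.353·(4.81,-0.31) = (4.1177,-0.9311)
Shoelace sum Σ(x_i·y_{i+1} − x_{i+1}·y_i):
  i=1: 3.7590·3.7360 − 1.1348·1.8948 = +11.8933 (running +11.8933)
  i=2: 1.1348·3.5130 − 0.2077·3.7360 = +3.2105 (running +15.1038)
  i=3: 0.2077·1.9342 − -2.6018·3.5130 = +9.5418 (running +24.6455)
  i=4: -2.6018·-2.5453 − -3.6217·1.9342 = +13.6273 (running +38.2728)
  i=5: -3.6217·-3.7160 − -1.4470·-2.5453 = +9.7750 (running +48.0479)
  i=6: -1.4470·-2.9330 − 2.0360·-3.7160 = +11.8099 (running +59.8578)
  i=7: 2.0360·-0.9311 − 4.1177·-2.9330 = +10.1815 (running +70.0393)
  i=8: 4.1177·1.8948 − 3.7590·-0.9311 = +11.3023 (running +81.3416)
Area = |Σ|/2 = |81.3416|/2 = 40.6708

Area at t=0.353: 40.6708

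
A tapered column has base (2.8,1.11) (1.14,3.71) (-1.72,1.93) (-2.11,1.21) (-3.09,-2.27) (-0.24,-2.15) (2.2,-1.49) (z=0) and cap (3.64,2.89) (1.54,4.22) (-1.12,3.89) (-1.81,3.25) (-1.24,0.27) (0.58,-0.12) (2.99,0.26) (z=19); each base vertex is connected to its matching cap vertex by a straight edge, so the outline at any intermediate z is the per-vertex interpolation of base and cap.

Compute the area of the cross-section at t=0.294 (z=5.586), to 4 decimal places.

Cross-section at t=0.294: each vertex is (1-t)·p0[i] + t·p1[i].
  v1: (1-0.294)·(2.8,1.11) + 0.294·(3.64,2.89) = (3.0470,1.6333)
  v2: (1-0.294)·(1.14,3.71) + 0.294·(1.54,4.22) = (1.2576,3.8599)
  v3: (1-0.294)·(-1.72,1.93) + 0.294·(-1.12,3.89) = (-1.5436,2.5062)
  v4: (1-0.294)·(-2.11,1.21) + 0.294·(-1.81,3.25) = (-2.0218,1.8098)
  v5: (1-0.294)·(-3.09,-2.27) + 0.294·(-1.24,0.27) = (-2.5461,-1.5232)
  v6: (1-0.294)·(-0.24,-2.15) + 0.294·(0.58,-0.12) = (0.0011,-1.5532)
  v7: (1-0.294)·(2.2,-1.49) + 0.294·(2.99,0.26) = (2.4323,-0.9755)
Shoelace sum Σ(x_i·y_{i+1} − x_{i+1}·y_i):
  i=1: 3.0470·3.8599 − 1.2576·1.6333 = +9.7070 (running +9.7070)
  i=2: 1.2576·2.5062 − -1.5436·3.8599 = +9.1101 (running +18.8171)
  i=3: -1.5436·1.8098 − -2.0218·2.5062 = +2.2736 (running +21.0906)
  i=4: -2.0218·-1.5232 − -2.5461·1.8098 = +7.6875 (running +28.7782)
  i=5: -2.5461·-1.5532 − 0.0011·-1.5232 = +3.9562 (running +32.7344)
  i=6: 0.0011·-0.9755 − 2.4323·-1.5532 = +3.7767 (running +36.5110)
  i=7: 2.4323·1.6333 − 3.0470·-0.9755 = +6.9450 (running +43.4560)
Area = |Σ|/2 = |43.4560|/2 = 21.7280

Area at t=0.294: 21.7280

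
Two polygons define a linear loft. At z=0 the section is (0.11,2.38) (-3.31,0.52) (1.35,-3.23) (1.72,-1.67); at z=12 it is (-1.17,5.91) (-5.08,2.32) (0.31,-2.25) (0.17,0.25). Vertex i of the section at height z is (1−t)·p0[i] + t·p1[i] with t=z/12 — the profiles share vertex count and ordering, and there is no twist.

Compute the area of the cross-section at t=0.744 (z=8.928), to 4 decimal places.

Cross-section at t=0.744: each vertex is (1-t)·p0[i] + t·p1[i].
  v1: (1-0.744)·(0.11,2.38) + 0.744·(-1.17,5.91) = (-0.8423,5.0063)
  v2: (1-0.744)·(-3.31,0.52) + 0.744·(-5.08,2.32) = (-4.6269,1.8592)
  v3: (1-0.744)·(1.35,-3.23) + 0.744·(0.31,-2.25) = (0.5762,-2.5009)
  v4: (1-0.744)·(1.72,-1.67) + 0.744·(0.17,0.25) = (0.5668,-0.2415)
Shoelace sum Σ(x_i·y_{i+1} − x_{i+1}·y_i):
  i=1: -0.8423·1.8592 − -4.6269·5.0063 = +21.5976 (running +21.5976)
  i=2: -4.6269·-2.5009 − 0.5762·1.8592 = +10.4999 (running +32.0975)
  i=3: 0.5762·-0.2415 − 0.5668·-2.5009 = +1.2783 (running +33.3759)
  i=4: 0.5668·5.0063 − -0.8423·-0.2415 = +2.6341 (running +36.0100)
Area = |Σ|/2 = |36.0100|/2 = 18.0050

Area at t=0.744: 18.0050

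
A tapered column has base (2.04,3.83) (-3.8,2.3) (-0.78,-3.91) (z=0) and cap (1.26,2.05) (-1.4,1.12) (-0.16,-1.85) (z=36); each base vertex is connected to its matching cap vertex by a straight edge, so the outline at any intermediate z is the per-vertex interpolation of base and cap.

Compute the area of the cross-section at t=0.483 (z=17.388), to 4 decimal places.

Cross-section at t=0.483: each vertex is (1-t)·p0[i] + t·p1[i].
  v1: (1-0.483)·(2.04,3.83) + 0.483·(1.26,2.05) = (1.6633,2.9703)
  v2: (1-0.483)·(-3.8,2.3) + 0.483·(-1.4,1.12) = (-2.6408,1.7301)
  v3: (1-0.483)·(-0.78,-3.91) + 0.483·(-0.16,-1.85) = (-0.4805,-2.9150)
Shoelace sum Σ(x_i·y_{i+1} − x_{i+1}·y_i):
  i=1: 1.6633·1.7301 − -2.6408·2.9703 = +10.7214 (running +10.7214)
  i=2: -2.6408·-2.9150 − -0.4805·1.7301 = +8.5293 (running +19.2508)
  i=3: -0.4805·2.9703 − 1.6633·-2.9150 = +3.4211 (running +22.6719)
Area = |Σ|/2 = |22.6719|/2 = 11.3359

Area at t=0.483: 11.3359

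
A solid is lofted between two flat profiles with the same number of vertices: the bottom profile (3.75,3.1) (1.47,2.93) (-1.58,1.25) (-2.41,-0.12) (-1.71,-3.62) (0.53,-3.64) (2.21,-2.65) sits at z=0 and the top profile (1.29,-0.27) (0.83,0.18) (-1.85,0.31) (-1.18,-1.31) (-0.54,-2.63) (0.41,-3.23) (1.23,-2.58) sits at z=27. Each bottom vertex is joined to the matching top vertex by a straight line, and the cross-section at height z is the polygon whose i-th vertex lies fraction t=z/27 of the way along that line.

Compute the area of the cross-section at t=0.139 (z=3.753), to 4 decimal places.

Area at t=0.139: 24.4507

Cross-section at t=0.139: each vertex is (1-t)·p0[i] + t·p1[i].
  v1: (1-0.139)·(3.75,3.1) + 0.139·(1.29,-0.27) = (3.4081,2.6316)
  v2: (1-0.139)·(1.47,2.93) + 0.139·(0.83,0.18) = (1.3810,2.5478)
  v3: (1-0.139)·(-1.58,1.25) + 0.139·(-1.85,0.31) = (-1.6175,1.1193)
  v4: (1-0.139)·(-2.41,-0.12) + 0.139·(-1.18,-1.31) = (-2.2390,-0.2854)
  v5: (1-0.139)·(-1.71,-3.62) + 0.139·(-0.54,-2.63) = (-1.5474,-3.4824)
  v6: (1-0.139)·(0.53,-3.64) + 0.139·(0.41,-3.23) = (0.5133,-3.5830)
  v7: (1-0.139)·(2.21,-2.65) + 0.139·(1.23,-2.58) = (2.0738,-2.6403)
Shoelace sum Σ(x_i·y_{i+1} − x_{i+1}·y_i):
  i=1: 3.4081·2.5478 − 1.3810·2.6316 = +5.0486 (running +5.0486)
  i=2: 1.3810·1.1193 − -1.6175·2.5478 = +5.6669 (running +10.7155)
  i=3: -1.6175·-0.2854 − -2.2390·1.1193 = +2.9679 (running +13.6834)
  i=4: -2.2390·-3.4824 − -1.5474·-0.2854 = +7.3555 (running +21.0389)
  i=5: -1.5474·-3.5830 − 0.5133·-3.4824 = +7.3318 (running +28.3708)
  i=6: 0.5133·-2.6403 − 2.0738·-3.5830 = +6.0751 (running +34.4458)
  i=7: 2.0738·2.6316 − 3.4081·-2.6403 = +14.4555 (running +48.9013)
Area = |Σ|/2 = |48.9013|/2 = 24.4507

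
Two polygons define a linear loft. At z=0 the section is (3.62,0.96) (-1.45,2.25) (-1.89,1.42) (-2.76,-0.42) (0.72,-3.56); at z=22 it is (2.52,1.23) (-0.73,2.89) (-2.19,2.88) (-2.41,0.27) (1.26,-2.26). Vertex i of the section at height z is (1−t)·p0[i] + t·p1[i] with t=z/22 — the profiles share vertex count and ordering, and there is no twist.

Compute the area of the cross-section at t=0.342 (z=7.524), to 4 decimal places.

Area at t=0.342: 18.3843

Cross-section at t=0.342: each vertex is (1-t)·p0[i] + t·p1[i].
  v1: (1-0.342)·(3.62,0.96) + 0.342·(2.52,1.23) = (3.2438,1.0523)
  v2: (1-0.342)·(-1.45,2.25) + 0.342·(-0.73,2.89) = (-1.2038,2.4689)
  v3: (1-0.342)·(-1.89,1.42) + 0.342·(-2.19,2.88) = (-1.9926,1.9193)
  v4: (1-0.342)·(-2.76,-0.42) + 0.342·(-2.41,0.27) = (-2.6403,-0.1840)
  v5: (1-0.342)·(0.72,-3.56) + 0.342·(1.26,-2.26) = (0.9047,-3.1154)
Shoelace sum Σ(x_i·y_{i+1} − x_{i+1}·y_i):
  i=1: 3.2438·2.4689 − -1.2038·1.0523 = +9.2753 (running +9.2753)
  i=2: -1.2038·1.9193 − -1.9926·2.4689 = +2.6091 (running +11.8844)
  i=3: -1.9926·-0.1840 − -2.6403·1.9193 = +5.4343 (running +17.3187)
  i=4: -2.6403·-3.1154 − 0.9047·-0.1840 = +8.3921 (running +25.7107)
  i=5: 0.9047·1.0523 − 3.2438·-3.1154 = +11.0578 (running +36.7685)
Area = |Σ|/2 = |36.7685|/2 = 18.3843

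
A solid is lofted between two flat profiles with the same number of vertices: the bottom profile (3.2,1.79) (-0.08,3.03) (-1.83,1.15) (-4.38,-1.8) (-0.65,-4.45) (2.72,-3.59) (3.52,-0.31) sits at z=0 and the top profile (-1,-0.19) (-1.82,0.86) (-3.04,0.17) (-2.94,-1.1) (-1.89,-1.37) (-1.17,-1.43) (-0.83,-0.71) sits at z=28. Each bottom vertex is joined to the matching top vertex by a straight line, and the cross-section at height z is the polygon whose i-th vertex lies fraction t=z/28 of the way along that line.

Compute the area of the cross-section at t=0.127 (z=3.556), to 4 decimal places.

Area at t=0.127: 31.2959

Cross-section at t=0.127: each vertex is (1-t)·p0[i] + t·p1[i].
  v1: (1-0.127)·(3.2,1.79) + 0.127·(-1,-0.19) = (2.6666,1.5385)
  v2: (1-0.127)·(-0.08,3.03) + 0.127·(-1.82,0.86) = (-0.3010,2.7544)
  v3: (1-0.127)·(-1.83,1.15) + 0.127·(-3.04,0.17) = (-1.9837,1.0255)
  v4: (1-0.127)·(-4.38,-1.8) + 0.127·(-2.94,-1.1) = (-4.1971,-1.7111)
  v5: (1-0.127)·(-0.65,-4.45) + 0.127·(-1.89,-1.37) = (-0.8075,-4.0588)
  v6: (1-0.127)·(2.72,-3.59) + 0.127·(-1.17,-1.43) = (2.2260,-3.3157)
  v7: (1-0.127)·(3.52,-0.31) + 0.127·(-0.83,-0.71) = (2.9676,-0.3608)
Shoelace sum Σ(x_i·y_{i+1} − x_{i+1}·y_i):
  i=1: 2.6666·2.7544 − -0.3010·1.5385 = +7.8080 (running +7.8080)
  i=2: -0.3010·1.0255 − -1.9837·2.7544 = +5.1552 (running +12.9632)
  i=3: -1.9837·-1.7111 − -4.1971·1.0255 = +7.6986 (running +20.6617)
  i=4: -4.1971·-4.0588 − -0.8075·-1.7111 = +15.6538 (running +36.3155)
  i=5: -0.8075·-3.3157 − 2.2260·-4.0588 = +11.7122 (running +48.0277)
  i=6: 2.2260·-0.3608 − 2.9676·-3.3157 = +9.0363 (running +57.0640)
  i=7: 2.9676·1.5385 − 2.6666·-0.3608 = +5.5278 (running +62.5918)
Area = |Σ|/2 = |62.5918|/2 = 31.2959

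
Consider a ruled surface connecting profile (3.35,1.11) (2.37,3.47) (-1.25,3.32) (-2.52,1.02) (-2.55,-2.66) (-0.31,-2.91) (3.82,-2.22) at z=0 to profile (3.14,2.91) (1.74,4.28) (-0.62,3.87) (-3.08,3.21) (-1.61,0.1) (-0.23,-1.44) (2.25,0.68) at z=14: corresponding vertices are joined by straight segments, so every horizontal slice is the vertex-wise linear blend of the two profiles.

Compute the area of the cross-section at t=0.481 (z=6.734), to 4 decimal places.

Cross-section at t=0.481: each vertex is (1-t)·p0[i] + t·p1[i].
  v1: (1-0.481)·(3.35,1.11) + 0.481·(3.14,2.91) = (3.2490,1.9758)
  v2: (1-0.481)·(2.37,3.47) + 0.481·(1.74,4.28) = (2.0670,3.8596)
  v3: (1-0.481)·(-1.25,3.32) + 0.481·(-0.62,3.87) = (-0.9470,3.5846)
  v4: (1-0.481)·(-2.52,1.02) + 0.481·(-3.08,3.21) = (-2.7894,2.0734)
  v5: (1-0.481)·(-2.55,-2.66) + 0.481·(-1.61,0.1) = (-2.0979,-1.3324)
  v6: (1-0.481)·(-0.31,-2.91) + 0.481·(-0.23,-1.44) = (-0.2715,-2.2029)
  v7: (1-0.481)·(3.82,-2.22) + 0.481·(2.25,0.68) = (3.0648,-0.8251)
Shoelace sum Σ(x_i·y_{i+1} − x_{i+1}·y_i):
  i=1: 3.2490·3.8596 − 2.0670·1.9758 = +8.4559 (running +8.4559)
  i=2: 2.0670·3.5846 − -0.9470·3.8596 = +11.0641 (running +19.5200)
  i=3: -0.9470·2.0734 − -2.7894·3.5846 = +8.0352 (running +27.5552)
  i=4: -2.7894·-1.3324 − -2.0979·2.0734 = +8.0663 (running +35.6215)
  i=5: -2.0979·-2.2029 − -0.2715·-1.3324 = +4.2597 (running +39.8812)
  i=6: -0.2715·-0.8251 − 3.0648·-2.2029 = +6.9756 (running +46.8568)
  i=7: 3.0648·1.9758 − 3.2490·-0.8251 = +8.7362 (running +55.5930)
Area = |Σ|/2 = |55.5930|/2 = 27.7965

Area at t=0.481: 27.7965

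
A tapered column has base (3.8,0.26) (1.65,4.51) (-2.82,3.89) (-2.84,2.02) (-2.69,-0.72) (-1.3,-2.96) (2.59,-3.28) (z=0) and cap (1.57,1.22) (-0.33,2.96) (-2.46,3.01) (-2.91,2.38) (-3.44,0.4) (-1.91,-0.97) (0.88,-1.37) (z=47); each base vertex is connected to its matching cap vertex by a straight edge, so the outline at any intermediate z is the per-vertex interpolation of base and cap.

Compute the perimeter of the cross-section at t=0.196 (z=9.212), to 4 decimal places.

Cross-section at t=0.196: each vertex is (1-t)·p0[i] + t·p1[i].
  v1: (1-0.196)·(3.8,0.26) + 0.196·(1.57,1.22) = (3.3629,0.4482)
  v2: (1-0.196)·(1.65,4.51) + 0.196·(-0.33,2.96) = (1.2619,4.2062)
  v3: (1-0.196)·(-2.82,3.89) + 0.196·(-2.46,3.01) = (-2.7494,3.7175)
  v4: (1-0.196)·(-2.84,2.02) + 0.196·(-2.91,2.38) = (-2.8537,2.0906)
  v5: (1-0.196)·(-2.69,-0.72) + 0.196·(-3.44,0.4) = (-2.8370,-0.5005)
  v6: (1-0.196)·(-1.3,-2.96) + 0.196·(-1.91,-0.97) = (-1.4196,-2.5700)
  v7: (1-0.196)·(2.59,-3.28) + 0.196·(0.88,-1.37) = (2.2548,-2.9056)
Perimeter = Σ |v_{i+1} − v_i|:
  edge 1→2: √(-2.1010² + 3.7580²) = 4.3055 (running 4.3055)
  edge 2→3: √(-4.0114² + -0.4887²) = 4.0410 (running 8.3465)
  edge 3→4: √(-0.1043² + -1.6270²) = 1.6303 (running 9.9768)
  edge 4→5: √(0.0167² + -2.5910²) = 2.5911 (running 12.5679)
  edge 5→6: √(1.4174² + -2.0695²) = 2.5084 (running 15.0762)
  edge 6→7: √(3.6744² + -0.3357²) = 3.6897 (running 18.7659)
  edge 7→1: √(1.1081² + 3.3538²) = 3.5321 (running 22.2981)
Perimeter = 22.2981

Perimeter at t=0.196: 22.2981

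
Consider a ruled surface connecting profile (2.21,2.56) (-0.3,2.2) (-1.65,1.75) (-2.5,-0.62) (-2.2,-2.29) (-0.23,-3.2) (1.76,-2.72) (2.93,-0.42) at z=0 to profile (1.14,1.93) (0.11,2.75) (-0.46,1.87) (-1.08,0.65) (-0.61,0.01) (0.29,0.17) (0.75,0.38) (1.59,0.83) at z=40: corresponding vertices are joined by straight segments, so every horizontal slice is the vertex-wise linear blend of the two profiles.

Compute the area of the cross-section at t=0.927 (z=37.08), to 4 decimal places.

Cross-section at t=0.927: each vertex is (1-t)·p0[i] + t·p1[i].
  v1: (1-0.927)·(2.21,2.56) + 0.927·(1.14,1.93) = (1.2181,1.9760)
  v2: (1-0.927)·(-0.3,2.2) + 0.927·(0.11,2.75) = (0.0801,2.7099)
  v3: (1-0.927)·(-1.65,1.75) + 0.927·(-0.46,1.87) = (-0.5469,1.8612)
  v4: (1-0.927)·(-2.5,-0.62) + 0.927·(-1.08,0.65) = (-1.1837,0.5573)
  v5: (1-0.927)·(-2.2,-2.29) + 0.927·(-0.61,0.01) = (-0.7261,-0.1579)
  v6: (1-0.927)·(-0.23,-3.2) + 0.927·(0.29,0.17) = (0.2520,-0.0760)
  v7: (1-0.927)·(1.76,-2.72) + 0.927·(0.75,0.38) = (0.8237,0.1537)
  v8: (1-0.927)·(2.93,-0.42) + 0.927·(1.59,0.83) = (1.6878,0.7388)
Shoelace sum Σ(x_i·y_{i+1} − x_{i+1}·y_i):
  i=1: 1.2181·2.7099 − 0.0801·1.9760 = +3.1427 (running +3.1427)
  i=2: 0.0801·1.8612 − -0.5469·2.7099 = +1.6310 (running +4.7736)
  i=3: -0.5469·0.5573 − -1.1837·1.8612 = +1.8983 (running +6.6720)
  i=4: -1.1837·-0.1579 − -0.7261·0.5573 = +0.5915 (running +7.2635)
  i=5: -0.7261·-0.0760 − 0.2520·-0.1579 = +0.0950 (running +7.3585)
  i=6: 0.2520·0.1537 − 0.8237·-0.0760 = +0.1014 (running +7.4598)
  i=7: 0.8237·0.7388 − 1.6878·0.1537 = +0.3491 (running +7.8089)
  i=8: 1.6878·1.9760 − 1.2181·0.7388 = +2.4352 (running +10.2442)
Area = |Σ|/2 = |10.2442|/2 = 5.1221

Area at t=0.927: 5.1221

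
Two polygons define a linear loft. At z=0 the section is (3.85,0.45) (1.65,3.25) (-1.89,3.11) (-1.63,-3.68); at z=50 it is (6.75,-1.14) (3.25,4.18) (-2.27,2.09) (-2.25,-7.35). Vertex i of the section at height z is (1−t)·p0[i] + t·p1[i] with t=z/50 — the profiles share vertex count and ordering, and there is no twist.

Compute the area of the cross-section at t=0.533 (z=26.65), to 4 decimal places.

Area at t=0.533: 41.7407

Cross-section at t=0.533: each vertex is (1-t)·p0[i] + t·p1[i].
  v1: (1-0.533)·(3.85,0.45) + 0.533·(6.75,-1.14) = (5.3957,-0.3975)
  v2: (1-0.533)·(1.65,3.25) + 0.533·(3.25,4.18) = (2.5028,3.7457)
  v3: (1-0.533)·(-1.89,3.11) + 0.533·(-2.27,2.09) = (-2.0925,2.5663)
  v4: (1-0.533)·(-1.63,-3.68) + 0.533·(-2.25,-7.35) = (-1.9605,-5.6361)
Shoelace sum Σ(x_i·y_{i+1} − x_{i+1}·y_i):
  i=1: 5.3957·3.7457 − 2.5028·-0.3975 = +21.2054 (running +21.2054)
  i=2: 2.5028·2.5663 − -2.0925·3.7457 = +14.2610 (running +35.4664)
  i=3: -2.0925·-5.6361 − -1.9605·2.5663 = +16.8250 (running +52.2914)
  i=4: -1.9605·-0.3975 − 5.3957·-5.6361 = +31.1900 (running +83.4814)
Area = |Σ|/2 = |83.4814|/2 = 41.7407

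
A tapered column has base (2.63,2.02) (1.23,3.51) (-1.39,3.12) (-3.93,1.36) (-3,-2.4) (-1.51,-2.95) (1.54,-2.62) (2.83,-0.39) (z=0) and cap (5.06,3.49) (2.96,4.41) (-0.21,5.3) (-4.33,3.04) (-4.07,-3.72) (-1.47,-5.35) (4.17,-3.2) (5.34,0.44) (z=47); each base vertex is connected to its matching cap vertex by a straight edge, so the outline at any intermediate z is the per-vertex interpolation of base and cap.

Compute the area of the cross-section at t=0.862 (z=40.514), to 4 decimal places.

Cross-section at t=0.862: each vertex is (1-t)·p0[i] + t·p1[i].
  v1: (1-0.862)·(2.63,2.02) + 0.862·(5.06,3.49) = (4.7247,3.2871)
  v2: (1-0.862)·(1.23,3.51) + 0.862·(2.96,4.41) = (2.7213,4.2858)
  v3: (1-0.862)·(-1.39,3.12) + 0.862·(-0.21,5.3) = (-0.3728,4.9992)
  v4: (1-0.862)·(-3.93,1.36) + 0.862·(-4.33,3.04) = (-4.2748,2.8082)
  v5: (1-0.862)·(-3,-2.4) + 0.862·(-4.07,-3.72) = (-3.9223,-3.5378)
  v6: (1-0.862)·(-1.51,-2.95) + 0.862·(-1.47,-5.35) = (-1.4755,-5.0188)
  v7: (1-0.862)·(1.54,-2.62) + 0.862·(4.17,-3.2) = (3.8071,-3.1200)
  v8: (1-0.862)·(2.83,-0.39) + 0.862·(5.34,0.44) = (4.9936,0.3255)
Shoelace sum Σ(x_i·y_{i+1} − x_{i+1}·y_i):
  i=1: 4.7247·4.2858 − 2.7213·3.2871 = +11.3038 (running +11.3038)
  i=2: 2.7213·4.9992 − -0.3728·4.2858 = +15.2019 (running +26.5057)
  i=3: -0.3728·2.8082 − -4.2748·4.9992 = +20.3234 (running +46.8291)
  i=4: -4.2748·-3.5378 − -3.9223·2.8082 = +26.1381 (running +72.9672)
  i=5: -3.9223·-5.0188 − -1.4755·-3.5378 = +14.4653 (running +87.4325)
  i=6: -1.4755·-3.1200 − 3.8071·-5.0188 = +23.7104 (running +111.1430)
  i=7: 3.8071·0.3255 − 4.9936·-3.1200 = +16.8189 (running +127.9619)
  i=8: 4.9936·3.2871 − 4.7247·0.3255 = +14.8770 (running +142.8390)
Area = |Σ|/2 = |142.8390|/2 = 71.4195

Area at t=0.862: 71.4195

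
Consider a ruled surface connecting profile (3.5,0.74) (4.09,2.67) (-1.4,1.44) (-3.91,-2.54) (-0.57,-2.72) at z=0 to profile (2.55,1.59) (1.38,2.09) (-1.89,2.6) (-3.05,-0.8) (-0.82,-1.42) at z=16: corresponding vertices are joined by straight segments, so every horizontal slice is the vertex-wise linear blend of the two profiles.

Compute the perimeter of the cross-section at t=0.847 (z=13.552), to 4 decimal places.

Perimeter at t=0.847: 15.6240

Cross-section at t=0.847: each vertex is (1-t)·p0[i] + t·p1[i].
  v1: (1-0.847)·(3.5,0.74) + 0.847·(2.55,1.59) = (2.6953,1.4600)
  v2: (1-0.847)·(4.09,2.67) + 0.847·(1.38,2.09) = (1.7946,2.1787)
  v3: (1-0.847)·(-1.4,1.44) + 0.847·(-1.89,2.6) = (-1.8150,2.4225)
  v4: (1-0.847)·(-3.91,-2.54) + 0.847·(-3.05,-0.8) = (-3.1816,-1.0662)
  v5: (1-0.847)·(-0.57,-2.72) + 0.847·(-0.82,-1.42) = (-0.7817,-1.6189)
Perimeter = Σ |v_{i+1} − v_i|:
  edge 1→2: √(-0.9007² + 0.7188²) = 1.1524 (running 1.1524)
  edge 2→3: √(-3.6097² + 0.2438²) = 3.6179 (running 4.7703)
  edge 3→4: √(-1.3665² + -3.4887²) = 3.7468 (running 8.5171)
  edge 4→5: √(2.3998² + -0.5527²) = 2.4626 (running 10.9797)
  edge 5→1: √(3.4771² + 3.0789²) = 4.6443 (running 15.6240)
Perimeter = 15.6240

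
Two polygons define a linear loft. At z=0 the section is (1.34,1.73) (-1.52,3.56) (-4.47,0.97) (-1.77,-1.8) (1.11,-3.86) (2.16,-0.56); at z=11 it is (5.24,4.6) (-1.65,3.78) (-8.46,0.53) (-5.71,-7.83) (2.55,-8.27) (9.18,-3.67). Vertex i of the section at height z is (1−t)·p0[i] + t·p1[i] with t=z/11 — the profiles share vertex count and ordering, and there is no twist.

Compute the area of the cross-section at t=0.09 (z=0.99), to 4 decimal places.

Cross-section at t=0.09: each vertex is (1-t)·p0[i] + t·p1[i].
  v1: (1-0.09)·(1.34,1.73) + 0.09·(5.24,4.6) = (1.6910,1.9883)
  v2: (1-0.09)·(-1.52,3.56) + 0.09·(-1.65,3.78) = (-1.5317,3.5798)
  v3: (1-0.09)·(-4.47,0.97) + 0.09·(-8.46,0.53) = (-4.8291,0.9304)
  v4: (1-0.09)·(-1.77,-1.8) + 0.09·(-5.71,-7.83) = (-2.1246,-2.3427)
  v5: (1-0.09)·(1.11,-3.86) + 0.09·(2.55,-8.27) = (1.2396,-4.2569)
  v6: (1-0.09)·(2.16,-0.56) + 0.09·(9.18,-3.67) = (2.7918,-0.8399)
Shoelace sum Σ(x_i·y_{i+1} − x_{i+1}·y_i):
  i=1: 1.6910·3.5798 − -1.5317·1.9883 = +9.0989 (running +9.0989)
  i=2: -1.5317·0.9304 − -4.8291·3.5798 = +15.8621 (running +24.9610)
  i=3: -4.8291·-2.3427 − -2.1246·0.9304 = +13.2899 (running +38.2509)
  i=4: -2.1246·-4.2569 − 1.2396·-2.3427 = +11.9482 (running +50.1991)
  i=5: 1.2396·-0.8399 − 2.7918·-4.2569 = +10.8433 (running +61.0424)
  i=6: 2.7918·1.9883 − 1.6910·-0.8399 = +6.9712 (running +68.0136)
Area = |Σ|/2 = |68.0136|/2 = 34.0068

Area at t=0.09: 34.0068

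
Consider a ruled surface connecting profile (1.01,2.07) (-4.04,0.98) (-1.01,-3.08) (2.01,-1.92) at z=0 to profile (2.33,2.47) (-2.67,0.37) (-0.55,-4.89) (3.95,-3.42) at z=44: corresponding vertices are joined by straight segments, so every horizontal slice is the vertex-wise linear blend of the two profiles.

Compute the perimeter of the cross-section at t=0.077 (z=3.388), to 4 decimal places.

Cross-section at t=0.077: each vertex is (1-t)·p0[i] + t·p1[i].
  v1: (1-0.077)·(1.01,2.07) + 0.077·(2.33,2.47) = (1.1116,2.1008)
  v2: (1-0.077)·(-4.04,0.98) + 0.077·(-2.67,0.37) = (-3.9345,0.9330)
  v3: (1-0.077)·(-1.01,-3.08) + 0.077·(-0.55,-4.89) = (-0.9746,-3.2194)
  v4: (1-0.077)·(2.01,-1.92) + 0.077·(3.95,-3.42) = (2.1594,-2.0355)
Perimeter = Σ |v_{i+1} − v_i|:
  edge 1→2: √(-5.0461² + -1.1678²) = 5.1795 (running 5.1795)
  edge 2→3: √(2.9599² + -4.1524²) = 5.0994 (running 10.2789)
  edge 3→4: √(3.1340² + 1.1839²) = 3.3501 (running 13.6290)
  edge 4→1: √(-1.0477² + 4.1363²) = 4.2669 (running 17.8959)
Perimeter = 17.8959

Perimeter at t=0.077: 17.8959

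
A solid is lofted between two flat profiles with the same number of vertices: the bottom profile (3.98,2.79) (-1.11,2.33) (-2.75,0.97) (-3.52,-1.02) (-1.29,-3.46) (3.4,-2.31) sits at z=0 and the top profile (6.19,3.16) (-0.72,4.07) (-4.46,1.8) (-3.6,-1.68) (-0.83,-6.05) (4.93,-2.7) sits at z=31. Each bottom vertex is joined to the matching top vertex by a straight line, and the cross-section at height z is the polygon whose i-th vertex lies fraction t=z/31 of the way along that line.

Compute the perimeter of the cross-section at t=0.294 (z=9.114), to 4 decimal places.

Perimeter at t=0.294: 25.3920

Cross-section at t=0.294: each vertex is (1-t)·p0[i] + t·p1[i].
  v1: (1-0.294)·(3.98,2.79) + 0.294·(6.19,3.16) = (4.6297,2.8988)
  v2: (1-0.294)·(-1.11,2.33) + 0.294·(-0.72,4.07) = (-0.9953,2.8416)
  v3: (1-0.294)·(-2.75,0.97) + 0.294·(-4.46,1.8) = (-3.2527,1.2140)
  v4: (1-0.294)·(-3.52,-1.02) + 0.294·(-3.6,-1.68) = (-3.5435,-1.2140)
  v5: (1-0.294)·(-1.29,-3.46) + 0.294·(-0.83,-6.05) = (-1.1548,-4.2215)
  v6: (1-0.294)·(3.4,-2.31) + 0.294·(4.93,-2.7) = (3.8498,-2.4247)
Perimeter = Σ |v_{i+1} − v_i|:
  edge 1→2: √(-5.6251² + -0.0572²) = 5.6254 (running 5.6254)
  edge 2→3: √(-2.2574² + -1.6275²) = 2.7829 (running 8.4083)
  edge 3→4: √(-0.2908² + -2.4281²) = 2.4454 (running 10.8537)
  edge 4→5: √(2.3888² + -3.0074²) = 3.8407 (running 14.6944)
  edge 5→6: √(5.0046² + 1.7968²) = 5.3174 (running 20.0117)
  edge 6→1: √(0.7799² + 5.3234²) = 5.3803 (running 25.3920)
Perimeter = 25.3920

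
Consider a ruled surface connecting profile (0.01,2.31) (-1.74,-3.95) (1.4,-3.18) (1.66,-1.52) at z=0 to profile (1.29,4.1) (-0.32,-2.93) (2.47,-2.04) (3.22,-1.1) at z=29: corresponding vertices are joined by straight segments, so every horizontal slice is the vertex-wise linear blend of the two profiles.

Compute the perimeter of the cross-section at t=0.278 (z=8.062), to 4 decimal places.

Cross-section at t=0.278: each vertex is (1-t)·p0[i] + t·p1[i].
  v1: (1-0.278)·(0.01,2.31) + 0.278·(1.29,4.1) = (0.3658,2.8076)
  v2: (1-0.278)·(-1.74,-3.95) + 0.278·(-0.32,-2.93) = (-1.3452,-3.6664)
  v3: (1-0.278)·(1.4,-3.18) + 0.278·(2.47,-2.04) = (1.6975,-2.8631)
  v4: (1-0.278)·(1.66,-1.52) + 0.278·(3.22,-1.1) = (2.0937,-1.4032)
Perimeter = Σ |v_{i+1} − v_i|:
  edge 1→2: √(-1.7111² + -6.4741²) = 6.6964 (running 6.6964)
  edge 2→3: √(3.0427² + 0.8034²) = 3.1470 (running 9.8433)
  edge 3→4: √(0.3962² + 1.4598²) = 1.5127 (running 11.3560)
  edge 4→1: √(-1.7278² + 4.2109²) = 4.5516 (running 15.9076)
Perimeter = 15.9076

Perimeter at t=0.278: 15.9076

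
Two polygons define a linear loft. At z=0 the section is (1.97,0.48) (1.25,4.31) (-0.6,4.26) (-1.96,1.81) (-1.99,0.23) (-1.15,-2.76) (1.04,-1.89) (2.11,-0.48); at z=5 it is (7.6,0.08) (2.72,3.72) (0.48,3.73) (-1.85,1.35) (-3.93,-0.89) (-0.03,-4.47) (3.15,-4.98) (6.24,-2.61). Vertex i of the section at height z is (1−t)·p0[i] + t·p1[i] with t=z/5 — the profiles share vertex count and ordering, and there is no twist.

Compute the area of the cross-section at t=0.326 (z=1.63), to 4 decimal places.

Cross-section at t=0.326: each vertex is (1-t)·p0[i] + t·p1[i].
  v1: (1-0.326)·(1.97,0.48) + 0.326·(7.6,0.08) = (3.8054,0.3496)
  v2: (1-0.326)·(1.25,4.31) + 0.326·(2.72,3.72) = (1.7292,4.1177)
  v3: (1-0.326)·(-0.6,4.26) + 0.326·(0.48,3.73) = (-0.2479,4.0872)
  v4: (1-0.326)·(-1.96,1.81) + 0.326·(-1.85,1.35) = (-1.9241,1.6600)
  v5: (1-0.326)·(-1.99,0.23) + 0.326·(-3.93,-0.89) = (-2.6224,-0.1351)
  v6: (1-0.326)·(-1.15,-2.76) + 0.326·(-0.03,-4.47) = (-0.7849,-3.3175)
  v7: (1-0.326)·(1.04,-1.89) + 0.326·(3.15,-4.98) = (1.7279,-2.8973)
  v8: (1-0.326)·(2.11,-0.48) + 0.326·(6.24,-2.61) = (3.4564,-1.1744)
Shoelace sum Σ(x_i·y_{i+1} − x_{i+1}·y_i):
  i=1: 3.8054·4.1177 − 1.7292·0.3496 = +15.0647 (running +15.0647)
  i=2: 1.7292·4.0872 − -0.2479·4.1177 = +8.0886 (running +23.1533)
  i=3: -0.2479·1.6600 − -1.9241·4.0872 = +7.4528 (running +30.6061)
  i=4: -1.9241·-0.1351 − -2.6224·1.6600 = +4.6133 (running +35.2195)
  i=5: -2.6224·-3.3175 − -0.7849·-0.1351 = +8.5938 (running +43.8132)
  i=6: -0.7849·-2.8973 − 1.7279·-3.3175 = +8.0062 (running +51.8194)
  i=7: 1.7279·-1.1744 − 3.4564·-2.8973 = +7.9851 (running +59.8046)
  i=8: 3.4564·0.3496 − 3.8054·-1.1744 = +5.6773 (running +65.4819)
Area = |Σ|/2 = |65.4819|/2 = 32.7409

Area at t=0.326: 32.7409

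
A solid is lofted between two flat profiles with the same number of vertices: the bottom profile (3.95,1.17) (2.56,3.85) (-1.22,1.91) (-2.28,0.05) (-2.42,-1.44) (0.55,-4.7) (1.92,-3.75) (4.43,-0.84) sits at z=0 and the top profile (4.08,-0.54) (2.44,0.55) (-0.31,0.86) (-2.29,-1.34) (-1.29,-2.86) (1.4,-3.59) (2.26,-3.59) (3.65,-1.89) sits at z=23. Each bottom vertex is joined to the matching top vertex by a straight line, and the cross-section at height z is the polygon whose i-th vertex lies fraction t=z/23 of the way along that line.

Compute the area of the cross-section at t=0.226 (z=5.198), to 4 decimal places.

Area at t=0.226: 31.8091

Cross-section at t=0.226: each vertex is (1-t)·p0[i] + t·p1[i].
  v1: (1-0.226)·(3.95,1.17) + 0.226·(4.08,-0.54) = (3.9794,0.7835)
  v2: (1-0.226)·(2.56,3.85) + 0.226·(2.44,0.55) = (2.5329,3.1042)
  v3: (1-0.226)·(-1.22,1.91) + 0.226·(-0.31,0.86) = (-1.0143,1.6727)
  v4: (1-0.226)·(-2.28,0.05) + 0.226·(-2.29,-1.34) = (-2.2823,-0.2641)
  v5: (1-0.226)·(-2.42,-1.44) + 0.226·(-1.29,-2.86) = (-2.1646,-1.7609)
  v6: (1-0.226)·(0.55,-4.7) + 0.226·(1.4,-3.59) = (0.7421,-4.4491)
  v7: (1-0.226)·(1.92,-3.75) + 0.226·(2.26,-3.59) = (1.9968,-3.7138)
  v8: (1-0.226)·(4.43,-0.84) + 0.226·(3.65,-1.89) = (4.2537,-1.0773)
Shoelace sum Σ(x_i·y_{i+1} − x_{i+1}·y_i):
  i=1: 3.9794·3.1042 − 2.5329·0.7835 = +10.3682 (running +10.3682)
  i=2: 2.5329·1.6727 − -1.0143·3.1042 = +7.3855 (running +17.7536)
  i=3: -1.0143·-0.2641 − -2.2823·1.6727 = +4.0855 (running +21.8391)
  i=4: -2.2823·-1.7609 − -2.1646·-0.2641 = +3.4471 (running +25.2862)
  i=5: -2.1646·-4.4491 − 0.7421·-1.7609 = +10.9375 (running +36.2237)
  i=6: 0.7421·-3.7138 − 1.9968·-4.4491 = +6.1282 (running +42.3519)
  i=7: 1.9968·-1.0773 − 4.2537·-3.7138 = +13.6464 (running +55.9983)
  i=8: 4.2537·0.7835 − 3.9794·-1.0773 = +7.6199 (running +63.6183)
Area = |Σ|/2 = |63.6183|/2 = 31.8091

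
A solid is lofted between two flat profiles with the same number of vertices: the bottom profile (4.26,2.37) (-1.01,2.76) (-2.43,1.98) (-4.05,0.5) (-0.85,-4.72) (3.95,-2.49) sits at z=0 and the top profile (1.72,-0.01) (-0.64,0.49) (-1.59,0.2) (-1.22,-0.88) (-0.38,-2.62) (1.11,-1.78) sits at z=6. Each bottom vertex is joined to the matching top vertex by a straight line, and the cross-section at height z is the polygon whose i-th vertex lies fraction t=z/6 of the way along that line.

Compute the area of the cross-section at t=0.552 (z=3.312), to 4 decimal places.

Cross-section at t=0.552: each vertex is (1-t)·p0[i] + t·p1[i].
  v1: (1-0.552)·(4.26,2.37) + 0.552·(1.72,-0.01) = (2.8579,1.0562)
  v2: (1-0.552)·(-1.01,2.76) + 0.552·(-0.64,0.49) = (-0.8058,1.5070)
  v3: (1-0.552)·(-2.43,1.98) + 0.552·(-1.59,0.2) = (-1.9663,0.9974)
  v4: (1-0.552)·(-4.05,0.5) + 0.552·(-1.22,-0.88) = (-2.4878,-0.2618)
  v5: (1-0.552)·(-0.85,-4.72) + 0.552·(-0.38,-2.62) = (-0.5906,-3.5608)
  v6: (1-0.552)·(3.95,-2.49) + 0.552·(1.11,-1.78) = (2.3823,-2.0981)
Shoelace sum Σ(x_i·y_{i+1} − x_{i+1}·y_i):
  i=1: 2.8579·1.5070 − -0.8058·1.0562 = +5.1578 (running +5.1578)
  i=2: -0.8058·0.9974 − -1.9663·1.5070 = +2.1595 (running +7.3173)
  i=3: -1.9663·-0.2618 − -2.4878·0.9974 = +2.9962 (running +10.3135)
  i=4: -2.4878·-3.5608 − -0.5906·-0.2618 = +8.7041 (running +19.0176)
  i=5: -0.5906·-2.0981 − 2.3823·-3.5608 = +9.7220 (running +28.7396)
  i=6: 2.3823·1.0562 − 2.8579·-2.0981 = +8.5124 (running +37.2521)
Area = |Σ|/2 = |37.2521|/2 = 18.6260

Area at t=0.552: 18.6260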